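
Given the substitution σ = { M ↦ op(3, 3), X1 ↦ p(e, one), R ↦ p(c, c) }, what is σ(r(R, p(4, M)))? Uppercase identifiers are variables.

r(p(c, c), p(4, op(3, 3)))

Replace each occurrence of M with op(3, 3).
Replace each occurrence of R with p(c, c).
Result: r(p(c, c), p(4, op(3, 3))).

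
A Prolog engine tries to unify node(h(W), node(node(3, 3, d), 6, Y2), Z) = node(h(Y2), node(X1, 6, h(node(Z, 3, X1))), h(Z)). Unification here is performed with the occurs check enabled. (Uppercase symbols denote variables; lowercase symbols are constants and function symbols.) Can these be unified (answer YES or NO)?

Decompose node/3: h(W) = h(Y2),  node(node(3, 3, d), 6, Y2) = node(X1, 6, h(node(Z, 3, X1))),  Z = h(Z).
Decompose h/1: W = Y2.
Bind W := Y2; no other remaining equation mentions W.
Decompose node/3: node(3, 3, d) = X1,  6 = 6,  Y2 = h(node(Z, 3, X1)).
Bind X1 := node(3, 3, d); substituting into the one remaining equation that mentions X1 gives: Y2 = h(node(Z, 3, node(3, 3, d))).
Delete trivial equation 6 = 6.
Bind Y2 := h(node(Z, 3, node(3, 3, d))); no other remaining equation mentions Y2. Substituting into the earlier binding gives W := h(node(Z, 3, node(3, 3, d))).
Occurs check fails: Z occurs in h(Z); the equation Z = h(Z) has no finite solution.

NO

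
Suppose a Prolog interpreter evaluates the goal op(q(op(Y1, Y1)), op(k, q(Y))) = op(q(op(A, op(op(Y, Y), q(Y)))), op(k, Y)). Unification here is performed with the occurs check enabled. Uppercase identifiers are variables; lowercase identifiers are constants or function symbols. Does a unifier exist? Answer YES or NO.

NO

Decompose op/2: q(op(Y1, Y1)) = q(op(A, op(op(Y, Y), q(Y)))),  op(k, q(Y)) = op(k, Y).
Decompose q/1: op(Y1, Y1) = op(A, op(op(Y, Y), q(Y))).
Decompose op/2: Y1 = A,  Y1 = op(op(Y, Y), q(Y)).
Bind Y1 := A; substituting into the one remaining equation that mentions Y1 gives: A = op(op(Y, Y), q(Y)).
Bind A := op(op(Y, Y), q(Y)); no other remaining equation mentions A. Substituting into the earlier binding gives Y1 := op(op(Y, Y), q(Y)).
Decompose op/2: k = k,  q(Y) = Y.
Delete trivial equation k = k.
Occurs check fails: Y occurs in q(Y); the equation Y = q(Y) has no finite solution.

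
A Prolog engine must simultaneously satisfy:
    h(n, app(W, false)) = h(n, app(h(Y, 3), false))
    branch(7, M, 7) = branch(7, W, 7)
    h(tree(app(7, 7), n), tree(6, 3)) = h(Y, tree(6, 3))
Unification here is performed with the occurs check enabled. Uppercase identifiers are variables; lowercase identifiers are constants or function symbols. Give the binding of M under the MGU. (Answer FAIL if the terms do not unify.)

h(tree(app(7, 7), n), 3)

Decompose h/2: n = n,  app(W, false) = app(h(Y, 3), false).
Delete trivial equation n = n.
Decompose app/2: W = h(Y, 3),  false = false.
Bind W := h(Y, 3); substituting into the one remaining equation that mentions W gives: branch(7, M, 7) = branch(7, h(Y, 3), 7).
Delete trivial equation false = false.
Decompose branch/3: 7 = 7,  M = h(Y, 3),  7 = 7.
Delete trivial equation 7 = 7.
Bind M := h(Y, 3); no other remaining equation mentions M.
Delete trivial equation 7 = 7.
Decompose h/2: tree(app(7, 7), n) = Y,  tree(6, 3) = tree(6, 3).
Bind Y := tree(app(7, 7), n); no other remaining equation mentions Y. Substituting into the earlier bindings gives W := h(tree(app(7, 7), n), 3), M := h(tree(app(7, 7), n), 3).
Delete trivial equation tree(6, 3) = tree(6, 3).
MGU = { W -> h(tree(app(7, 7), n), 3), M -> h(tree(app(7, 7), n), 3), Y -> tree(app(7, 7), n) }, so M -> h(tree(app(7, 7), n), 3).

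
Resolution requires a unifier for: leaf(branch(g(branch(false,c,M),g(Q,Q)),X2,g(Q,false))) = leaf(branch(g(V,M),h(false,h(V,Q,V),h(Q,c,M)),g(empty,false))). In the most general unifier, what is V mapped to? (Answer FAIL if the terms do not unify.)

Decompose leaf/1: branch(g(branch(false,c,M),g(Q,Q)),X2,g(Q,false)) = branch(g(V,M),h(false,h(V,Q,V),h(Q,c,M)),g(empty,false)).
Decompose branch/3: g(branch(false,c,M),g(Q,Q)) = g(V,M),  X2 = h(false,h(V,Q,V),h(Q,c,M)),  g(Q,false) = g(empty,false).
Decompose g/2: branch(false,c,M) = V,  g(Q,Q) = M.
Bind V := branch(false,c,M); substituting into the one remaining equation that mentions V gives: X2 = h(false,h(branch(false,c,M),Q,branch(false,c,M)),h(Q,c,M)).
Bind M := g(Q,Q); substituting into the one remaining equation that mentions M gives: X2 = h(false,h(branch(false,c,g(Q,Q)),Q,branch(false,c,g(Q,Q))),h(Q,c,g(Q,Q))). Substituting into the earlier binding gives V := branch(false,c,g(Q,Q)).
Bind X2 := h(false,h(branch(false,c,g(Q,Q)),Q,branch(false,c,g(Q,Q))),h(Q,c,g(Q,Q))); no other remaining equation mentions X2.
Decompose g/2: Q = empty,  false = false.
Bind Q := empty; no other remaining equation mentions Q. Substituting into the earlier bindings gives V := branch(false,c,g(empty,empty)), M := g(empty,empty), X2 := h(false,h(branch(false,c,g(empty,empty)),empty,branch(false,c,g(empty,empty))),h(empty,c,g(empty,empty))).
Delete trivial equation false = false.
MGU = { V ↦ branch(false,c,g(empty,empty)), M ↦ g(empty,empty), X2 ↦ h(false,h(branch(false,c,g(empty,empty)),empty,branch(false,c,g(empty,empty))),h(empty,c,g(empty,empty))), Q ↦ empty }, so V ↦ branch(false,c,g(empty,empty)).

branch(false,c,g(empty,empty))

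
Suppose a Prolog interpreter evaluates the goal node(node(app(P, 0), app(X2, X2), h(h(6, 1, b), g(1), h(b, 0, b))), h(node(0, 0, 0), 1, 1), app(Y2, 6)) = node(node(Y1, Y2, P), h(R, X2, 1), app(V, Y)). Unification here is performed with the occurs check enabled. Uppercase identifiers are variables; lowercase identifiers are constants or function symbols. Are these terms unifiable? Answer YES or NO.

YES

Decompose node/3: node(app(P, 0), app(X2, X2), h(h(6, 1, b), g(1), h(b, 0, b))) = node(Y1, Y2, P),  h(node(0, 0, 0), 1, 1) = h(R, X2, 1),  app(Y2, 6) = app(V, Y).
Decompose node/3: app(P, 0) = Y1,  app(X2, X2) = Y2,  h(h(6, 1, b), g(1), h(b, 0, b)) = P.
Bind Y1 := app(P, 0); no other remaining equation mentions Y1.
Bind Y2 := app(X2, X2); substituting into the one remaining equation that mentions Y2 gives: app(app(X2, X2), 6) = app(V, Y).
Bind P := h(h(6, 1, b), g(1), h(b, 0, b)); no other remaining equation mentions P. Substituting into the earlier binding gives Y1 := app(h(h(6, 1, b), g(1), h(b, 0, b)), 0).
Decompose h/3: node(0, 0, 0) = R,  1 = X2,  1 = 1.
Bind R := node(0, 0, 0); no other remaining equation mentions R.
Bind X2 := 1; substituting into the one remaining equation that mentions X2 gives: app(app(1, 1), 6) = app(V, Y). Substituting into the earlier binding gives Y2 := app(1, 1).
Delete trivial equation 1 = 1.
Decompose app/2: app(1, 1) = V,  6 = Y.
Bind V := app(1, 1); no other remaining equation mentions V.
Bind Y := 6.
No equations remain and no clash or occurs-check failure arose, so a unifier exists.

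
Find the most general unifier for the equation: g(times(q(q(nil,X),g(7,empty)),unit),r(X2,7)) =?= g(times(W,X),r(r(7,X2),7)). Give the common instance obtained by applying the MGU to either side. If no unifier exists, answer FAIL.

FAIL

Decompose g/2: times(q(q(nil,X),g(7,empty)),unit) =?= times(W,X),  r(X2,7) =?= r(r(7,X2),7).
Decompose times/2: q(q(nil,X),g(7,empty)) =?= W,  unit =?= X.
Bind W := q(q(nil,X),g(7,empty)); no other remaining equation mentions W.
Bind X := unit; no other remaining equation mentions X. Substituting into the earlier binding gives W := q(q(nil,unit),g(7,empty)).
Decompose r/2: X2 =?= r(7,X2),  7 =?= 7.
Occurs check fails: X2 occurs in r(7,X2); the equation X2 =?= r(7,X2) has no finite solution.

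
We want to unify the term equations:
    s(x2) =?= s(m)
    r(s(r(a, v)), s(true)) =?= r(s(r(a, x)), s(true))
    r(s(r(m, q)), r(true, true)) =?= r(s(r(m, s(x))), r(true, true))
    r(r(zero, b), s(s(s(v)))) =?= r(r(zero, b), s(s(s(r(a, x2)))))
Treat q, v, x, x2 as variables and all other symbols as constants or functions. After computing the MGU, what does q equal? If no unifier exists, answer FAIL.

s(r(a, m))

Decompose s/1: x2 =?= m.
Bind x2 := m; substituting into the one remaining equation that mentions x2 gives: r(r(zero, b), s(s(s(v)))) =?= r(r(zero, b), s(s(s(r(a, m))))).
Decompose r/2: s(r(a, v)) =?= s(r(a, x)),  s(true) =?= s(true).
Decompose s/1: r(a, v) =?= r(a, x).
Decompose r/2: a =?= a,  v =?= x.
Delete trivial equation a =?= a.
Bind v := x; substituting into the one remaining equation that mentions v gives: r(r(zero, b), s(s(s(x)))) =?= r(r(zero, b), s(s(s(r(a, m))))).
Delete trivial equation s(true) =?= s(true).
Decompose r/2: s(r(m, q)) =?= s(r(m, s(x))),  r(true, true) =?= r(true, true).
Decompose s/1: r(m, q) =?= r(m, s(x)).
Decompose r/2: m =?= m,  q =?= s(x).
Delete trivial equation m =?= m.
Bind q := s(x); no other remaining equation mentions q.
Delete trivial equation r(true, true) =?= r(true, true).
Decompose r/2: r(zero, b) =?= r(zero, b),  s(s(s(x))) =?= s(s(s(r(a, m)))).
Delete trivial equation r(zero, b) =?= r(zero, b).
Decompose s/1: s(s(x)) =?= s(s(r(a, m))).
Decompose s/1: s(x) =?= s(r(a, m)).
Decompose s/1: x =?= r(a, m).
Bind x := r(a, m). Substituting into the earlier bindings gives v := r(a, m), q := s(r(a, m)).
MGU = { x2 ↦ m, v ↦ r(a, m), q ↦ s(r(a, m)), x ↦ r(a, m) }, so q ↦ s(r(a, m)).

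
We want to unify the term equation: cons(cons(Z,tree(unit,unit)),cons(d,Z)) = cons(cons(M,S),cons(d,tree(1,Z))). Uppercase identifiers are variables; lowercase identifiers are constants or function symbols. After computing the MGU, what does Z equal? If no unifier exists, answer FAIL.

Decompose cons/2: cons(Z,tree(unit,unit)) = cons(M,S),  cons(d,Z) = cons(d,tree(1,Z)).
Decompose cons/2: Z = M,  tree(unit,unit) = S.
Bind Z := M; substituting into the one remaining equation that mentions Z gives: cons(d,M) = cons(d,tree(1,M)).
Bind S := tree(unit,unit); no other remaining equation mentions S.
Decompose cons/2: d = d,  M = tree(1,M).
Delete trivial equation d = d.
Occurs check fails: M occurs in tree(1,M); the equation M = tree(1,M) has no finite solution.

FAIL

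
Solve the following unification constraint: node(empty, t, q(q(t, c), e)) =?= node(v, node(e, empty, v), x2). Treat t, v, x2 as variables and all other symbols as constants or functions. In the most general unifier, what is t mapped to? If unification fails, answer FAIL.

Decompose node/3: empty =?= v,  t =?= node(e, empty, v),  q(q(t, c), e) =?= x2.
Bind v := empty; substituting into the one remaining equation that mentions v gives: t =?= node(e, empty, empty).
Bind t := node(e, empty, empty); substituting into the remaining equation gives: q(q(node(e, empty, empty), c), e) =?= x2.
Bind x2 := q(q(node(e, empty, empty), c), e).
MGU = { v := empty, t := node(e, empty, empty), x2 := q(q(node(e, empty, empty), c), e) }, so t := node(e, empty, empty).

node(e, empty, empty)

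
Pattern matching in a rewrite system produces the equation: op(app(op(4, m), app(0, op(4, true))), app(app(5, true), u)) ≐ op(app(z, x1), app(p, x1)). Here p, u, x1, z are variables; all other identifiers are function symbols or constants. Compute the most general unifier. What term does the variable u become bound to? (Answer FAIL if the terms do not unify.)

Decompose op/2: app(op(4, m), app(0, op(4, true))) ≐ app(z, x1),  app(app(5, true), u) ≐ app(p, x1).
Decompose app/2: op(4, m) ≐ z,  app(0, op(4, true)) ≐ x1.
Bind z := op(4, m); no other remaining equation mentions z.
Bind x1 := app(0, op(4, true)); substituting into the remaining equation gives: app(app(5, true), u) ≐ app(p, app(0, op(4, true))).
Decompose app/2: app(5, true) ≐ p,  u ≐ app(0, op(4, true)).
Bind p := app(5, true); no other remaining equation mentions p.
Bind u := app(0, op(4, true)).
MGU = { z -> op(4, m), x1 -> app(0, op(4, true)), p -> app(5, true), u -> app(0, op(4, true)) }, so u -> app(0, op(4, true)).

app(0, op(4, true))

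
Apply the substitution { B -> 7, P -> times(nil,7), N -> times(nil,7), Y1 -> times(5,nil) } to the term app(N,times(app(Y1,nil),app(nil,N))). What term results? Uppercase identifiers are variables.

app(times(nil,7),times(app(times(5,nil),nil),app(nil,times(nil,7))))

Replace each occurrence of N with times(nil,7).
Replace each occurrence of Y1 with times(5,nil).
Result: app(times(nil,7),times(app(times(5,nil),nil),app(nil,times(nil,7)))).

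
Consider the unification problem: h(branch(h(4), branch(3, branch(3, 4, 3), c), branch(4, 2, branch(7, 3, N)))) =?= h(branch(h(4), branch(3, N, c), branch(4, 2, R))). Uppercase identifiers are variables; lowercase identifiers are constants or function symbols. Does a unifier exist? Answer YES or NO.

YES

Decompose h/1: branch(h(4), branch(3, branch(3, 4, 3), c), branch(4, 2, branch(7, 3, N))) =?= branch(h(4), branch(3, N, c), branch(4, 2, R)).
Decompose branch/3: h(4) =?= h(4),  branch(3, branch(3, 4, 3), c) =?= branch(3, N, c),  branch(4, 2, branch(7, 3, N)) =?= branch(4, 2, R).
Delete trivial equation h(4) =?= h(4).
Decompose branch/3: 3 =?= 3,  branch(3, 4, 3) =?= N,  c =?= c.
Delete trivial equation 3 =?= 3.
Bind N := branch(3, 4, 3); substituting into the one remaining equation that mentions N gives: branch(4, 2, branch(7, 3, branch(3, 4, 3))) =?= branch(4, 2, R).
Delete trivial equation c =?= c.
Decompose branch/3: 4 =?= 4,  2 =?= 2,  branch(7, 3, branch(3, 4, 3)) =?= R.
Delete trivial equation 4 =?= 4.
Delete trivial equation 2 =?= 2.
Bind R := branch(7, 3, branch(3, 4, 3)).
No equations remain and no clash or occurs-check failure arose, so a unifier exists.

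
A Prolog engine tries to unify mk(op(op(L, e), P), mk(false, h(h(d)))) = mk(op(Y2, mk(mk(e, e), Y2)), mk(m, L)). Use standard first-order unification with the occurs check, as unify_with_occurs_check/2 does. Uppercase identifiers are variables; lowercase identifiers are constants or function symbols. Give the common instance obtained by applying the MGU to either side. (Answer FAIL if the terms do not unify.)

FAIL

Decompose mk/2: op(op(L, e), P) = op(Y2, mk(mk(e, e), Y2)),  mk(false, h(h(d))) = mk(m, L).
Decompose op/2: op(L, e) = Y2,  P = mk(mk(e, e), Y2).
Bind Y2 := op(L, e); substituting into the one remaining equation that mentions Y2 gives: P = mk(mk(e, e), op(L, e)).
Bind P := mk(mk(e, e), op(L, e)); no other remaining equation mentions P.
Decompose mk/2: false = m,  h(h(d)) = L.
Clash: constants false and m differ; no unifier exists.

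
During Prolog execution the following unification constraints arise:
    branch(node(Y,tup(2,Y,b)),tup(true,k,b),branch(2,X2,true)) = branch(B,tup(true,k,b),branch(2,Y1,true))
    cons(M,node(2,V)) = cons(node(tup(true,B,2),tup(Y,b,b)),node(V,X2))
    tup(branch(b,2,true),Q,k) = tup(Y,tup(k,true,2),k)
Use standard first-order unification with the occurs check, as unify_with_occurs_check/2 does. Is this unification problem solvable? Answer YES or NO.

Decompose branch/3: node(Y,tup(2,Y,b)) = B,  tup(true,k,b) = tup(true,k,b),  branch(2,X2,true) = branch(2,Y1,true).
Bind B := node(Y,tup(2,Y,b)); substituting into the one remaining equation that mentions B gives: cons(M,node(2,V)) = cons(node(tup(true,node(Y,tup(2,Y,b)),2),tup(Y,b,b)),node(V,X2)).
Delete trivial equation tup(true,k,b) = tup(true,k,b).
Decompose branch/3: 2 = 2,  X2 = Y1,  true = true.
Delete trivial equation 2 = 2.
Bind X2 := Y1; substituting into the one remaining equation that mentions X2 gives: cons(M,node(2,V)) = cons(node(tup(true,node(Y,tup(2,Y,b)),2),tup(Y,b,b)),node(V,Y1)).
Delete trivial equation true = true.
Decompose cons/2: M = node(tup(true,node(Y,tup(2,Y,b)),2),tup(Y,b,b)),  node(2,V) = node(V,Y1).
Bind M := node(tup(true,node(Y,tup(2,Y,b)),2),tup(Y,b,b)); no other remaining equation mentions M.
Decompose node/2: 2 = V,  V = Y1.
Bind V := 2; substituting into the one remaining equation that mentions V gives: 2 = Y1.
Bind Y1 := 2; no other remaining equation mentions Y1. Substituting into the earlier binding gives X2 := 2.
Decompose tup/3: branch(b,2,true) = Y,  Q = tup(k,true,2),  k = k.
Bind Y := branch(b,2,true); no other remaining equation mentions Y. Substituting into the earlier bindings gives B := node(branch(b,2,true),tup(2,branch(b,2,true),b)), M := node(tup(true,node(branch(b,2,true),tup(2,branch(b,2,true),b)),2),tup(branch(b,2,true),b,b)).
Bind Q := tup(k,true,2); no other remaining equation mentions Q.
Delete trivial equation k = k.
No equations remain and no clash or occurs-check failure arose, so a unifier exists.

YES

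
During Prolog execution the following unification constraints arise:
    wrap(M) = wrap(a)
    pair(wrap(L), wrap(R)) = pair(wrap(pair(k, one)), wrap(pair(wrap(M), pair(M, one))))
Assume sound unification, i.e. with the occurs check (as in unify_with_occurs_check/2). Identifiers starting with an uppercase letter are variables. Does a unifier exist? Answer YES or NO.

Decompose wrap/1: M = a.
Bind M := a; substituting into the remaining equation gives: pair(wrap(L), wrap(R)) = pair(wrap(pair(k, one)), wrap(pair(wrap(a), pair(a, one)))).
Decompose pair/2: wrap(L) = wrap(pair(k, one)),  wrap(R) = wrap(pair(wrap(a), pair(a, one))).
Decompose wrap/1: L = pair(k, one).
Bind L := pair(k, one); no other remaining equation mentions L.
Decompose wrap/1: R = pair(wrap(a), pair(a, one)).
Bind R := pair(wrap(a), pair(a, one)).
No equations remain and no clash or occurs-check failure arose, so a unifier exists.

YES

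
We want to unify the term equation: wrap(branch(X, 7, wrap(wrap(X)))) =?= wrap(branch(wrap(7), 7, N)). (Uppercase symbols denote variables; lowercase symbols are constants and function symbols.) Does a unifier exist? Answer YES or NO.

YES

Decompose wrap/1: branch(X, 7, wrap(wrap(X))) =?= branch(wrap(7), 7, N).
Decompose branch/3: X =?= wrap(7),  7 =?= 7,  wrap(wrap(X)) =?= N.
Bind X := wrap(7); substituting into the one remaining equation that mentions X gives: wrap(wrap(wrap(7))) =?= N.
Delete trivial equation 7 =?= 7.
Bind N := wrap(wrap(wrap(7))).
No equations remain and no clash or occurs-check failure arose, so a unifier exists.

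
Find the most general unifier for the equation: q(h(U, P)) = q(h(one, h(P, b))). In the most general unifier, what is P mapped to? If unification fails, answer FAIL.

Decompose q/1: h(U, P) = h(one, h(P, b)).
Decompose h/2: U = one,  P = h(P, b).
Bind U := one; no other remaining equation mentions U.
Occurs check fails: P occurs in h(P, b); the equation P = h(P, b) has no finite solution.

FAIL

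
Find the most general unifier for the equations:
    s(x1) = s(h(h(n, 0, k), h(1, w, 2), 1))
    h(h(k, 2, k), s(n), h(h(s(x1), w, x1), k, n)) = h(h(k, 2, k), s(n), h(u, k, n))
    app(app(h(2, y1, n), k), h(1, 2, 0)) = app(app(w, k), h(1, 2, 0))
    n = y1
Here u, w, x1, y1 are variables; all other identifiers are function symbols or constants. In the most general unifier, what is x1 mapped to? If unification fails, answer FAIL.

h(h(n, 0, k), h(1, h(2, n, n), 2), 1)

Decompose s/1: x1 = h(h(n, 0, k), h(1, w, 2), 1).
Bind x1 := h(h(n, 0, k), h(1, w, 2), 1); substituting into the one remaining equation that mentions x1 gives: h(h(k, 2, k), s(n), h(h(s(h(h(n, 0, k), h(1, w, 2), 1)), w, h(h(n, 0, k), h(1, w, 2), 1)), k, n)) = h(h(k, 2, k), s(n), h(u, k, n)).
Decompose h/3: h(k, 2, k) = h(k, 2, k),  s(n) = s(n),  h(h(s(h(h(n, 0, k), h(1, w, 2), 1)), w, h(h(n, 0, k), h(1, w, 2), 1)), k, n) = h(u, k, n).
Delete trivial equation h(k, 2, k) = h(k, 2, k).
Delete trivial equation s(n) = s(n).
Decompose h/3: h(s(h(h(n, 0, k), h(1, w, 2), 1)), w, h(h(n, 0, k), h(1, w, 2), 1)) = u,  k = k,  n = n.
Bind u := h(s(h(h(n, 0, k), h(1, w, 2), 1)), w, h(h(n, 0, k), h(1, w, 2), 1)); no other remaining equation mentions u.
Delete trivial equation k = k.
Delete trivial equation n = n.
Decompose app/2: app(h(2, y1, n), k) = app(w, k),  h(1, 2, 0) = h(1, 2, 0).
Decompose app/2: h(2, y1, n) = w,  k = k.
Bind w := h(2, y1, n); no other remaining equation mentions w. Substituting into the earlier bindings gives x1 := h(h(n, 0, k), h(1, h(2, y1, n), 2), 1), u := h(s(h(h(n, 0, k), h(1, h(2, y1, n), 2), 1)), h(2, y1, n), h(h(n, 0, k), h(1, h(2, y1, n), 2), 1)).
Delete trivial equation k = k.
Delete trivial equation h(1, 2, 0) = h(1, 2, 0).
Bind y1 := n. Substituting into the earlier bindings gives x1 := h(h(n, 0, k), h(1, h(2, n, n), 2), 1), u := h(s(h(h(n, 0, k), h(1, h(2, n, n), 2), 1)), h(2, n, n), h(h(n, 0, k), h(1, h(2, n, n), 2), 1)), w := h(2, n, n).
MGU = { x1 ↦ h(h(n, 0, k), h(1, h(2, n, n), 2), 1), u ↦ h(s(h(h(n, 0, k), h(1, h(2, n, n), 2), 1)), h(2, n, n), h(h(n, 0, k), h(1, h(2, n, n), 2), 1)), w ↦ h(2, n, n), y1 ↦ n }, so x1 ↦ h(h(n, 0, k), h(1, h(2, n, n), 2), 1).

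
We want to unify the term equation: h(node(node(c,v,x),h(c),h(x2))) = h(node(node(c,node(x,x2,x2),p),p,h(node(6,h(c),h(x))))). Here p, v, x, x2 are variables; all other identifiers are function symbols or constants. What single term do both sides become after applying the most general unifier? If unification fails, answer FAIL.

h(node(node(c,node(h(c),node(6,h(c),h(h(c))),node(6,h(c),h(h(c)))),h(c)),h(c),h(node(6,h(c),h(h(c))))))

Decompose h/1: node(node(c,v,x),h(c),h(x2)) = node(node(c,node(x,x2,x2),p),p,h(node(6,h(c),h(x)))).
Decompose node/3: node(c,v,x) = node(c,node(x,x2,x2),p),  h(c) = p,  h(x2) = h(node(6,h(c),h(x))).
Decompose node/3: c = c,  v = node(x,x2,x2),  x = p.
Delete trivial equation c = c.
Bind v := node(x,x2,x2); no other remaining equation mentions v.
Bind x := p; substituting into the one remaining equation that mentions x gives: h(x2) = h(node(6,h(c),h(p))). Substituting into the earlier binding gives v := node(p,x2,x2).
Bind p := h(c); substituting into the remaining equation gives: h(x2) = h(node(6,h(c),h(h(c)))). Substituting into the earlier bindings gives v := node(h(c),x2,x2), x := h(c).
Decompose h/1: x2 = node(6,h(c),h(h(c))).
Bind x2 := node(6,h(c),h(h(c))). Substituting into the earlier binding gives v := node(h(c),node(6,h(c),h(h(c))),node(6,h(c),h(h(c)))).
Applying the MGU to either side gives h(node(node(c,node(h(c),node(6,h(c),h(h(c))),node(6,h(c),h(h(c)))),h(c)),h(c),h(node(6,h(c),h(h(c)))))).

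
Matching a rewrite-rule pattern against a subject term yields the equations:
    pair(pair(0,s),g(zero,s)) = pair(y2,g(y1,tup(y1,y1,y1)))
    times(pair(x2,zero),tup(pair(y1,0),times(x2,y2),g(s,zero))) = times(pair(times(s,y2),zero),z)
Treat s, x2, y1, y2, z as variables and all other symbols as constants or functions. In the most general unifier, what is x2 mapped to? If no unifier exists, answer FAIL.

times(tup(zero,zero,zero),pair(0,tup(zero,zero,zero)))

Decompose pair/2: pair(0,s) = y2,  g(zero,s) = g(y1,tup(y1,y1,y1)).
Bind y2 := pair(0,s); substituting into the one remaining equation that mentions y2 gives: times(pair(x2,zero),tup(pair(y1,0),times(x2,pair(0,s)),g(s,zero))) = times(pair(times(s,pair(0,s)),zero),z).
Decompose g/2: zero = y1,  s = tup(y1,y1,y1).
Bind y1 := zero; substituting into the remaining equations gives: s = tup(zero,zero,zero),  times(pair(x2,zero),tup(pair(zero,0),times(x2,pair(0,s)),g(s,zero))) = times(pair(times(s,pair(0,s)),zero),z).
Bind s := tup(zero,zero,zero); substituting into the remaining equation gives: times(pair(x2,zero),tup(pair(zero,0),times(x2,pair(0,tup(zero,zero,zero))),g(tup(zero,zero,zero),zero))) = times(pair(times(tup(zero,zero,zero),pair(0,tup(zero,zero,zero))),zero),z). Substituting into the earlier binding gives y2 := pair(0,tup(zero,zero,zero)).
Decompose times/2: pair(x2,zero) = pair(times(tup(zero,zero,zero),pair(0,tup(zero,zero,zero))),zero),  tup(pair(zero,0),times(x2,pair(0,tup(zero,zero,zero))),g(tup(zero,zero,zero),zero)) = z.
Decompose pair/2: x2 = times(tup(zero,zero,zero),pair(0,tup(zero,zero,zero))),  zero = zero.
Bind x2 := times(tup(zero,zero,zero),pair(0,tup(zero,zero,zero))); substituting into the one remaining equation that mentions x2 gives: tup(pair(zero,0),times(times(tup(zero,zero,zero),pair(0,tup(zero,zero,zero))),pair(0,tup(zero,zero,zero))),g(tup(zero,zero,zero),zero)) = z.
Delete trivial equation zero = zero.
Bind z := tup(pair(zero,0),times(times(tup(zero,zero,zero),pair(0,tup(zero,zero,zero))),pair(0,tup(zero,zero,zero))),g(tup(zero,zero,zero),zero)).
MGU = { y2 ↦ pair(0,tup(zero,zero,zero)), y1 ↦ zero, s ↦ tup(zero,zero,zero), x2 ↦ times(tup(zero,zero,zero),pair(0,tup(zero,zero,zero))), z ↦ tup(pair(zero,0),times(times(tup(zero,zero,zero),pair(0,tup(zero,zero,zero))),pair(0,tup(zero,zero,zero))),g(tup(zero,zero,zero),zero)) }, so x2 ↦ times(tup(zero,zero,zero),pair(0,tup(zero,zero,zero))).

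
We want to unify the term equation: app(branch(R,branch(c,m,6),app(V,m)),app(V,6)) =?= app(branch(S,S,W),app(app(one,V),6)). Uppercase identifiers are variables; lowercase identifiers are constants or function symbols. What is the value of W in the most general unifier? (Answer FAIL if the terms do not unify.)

FAIL

Decompose app/2: branch(R,branch(c,m,6),app(V,m)) =?= branch(S,S,W),  app(V,6) =?= app(app(one,V),6).
Decompose branch/3: R =?= S,  branch(c,m,6) =?= S,  app(V,m) =?= W.
Bind R := S; no other remaining equation mentions R.
Bind S := branch(c,m,6); no other remaining equation mentions S. Substituting into the earlier binding gives R := branch(c,m,6).
Bind W := app(V,m); no other remaining equation mentions W.
Decompose app/2: V =?= app(one,V),  6 =?= 6.
Occurs check fails: V occurs in app(one,V); the equation V =?= app(one,V) has no finite solution.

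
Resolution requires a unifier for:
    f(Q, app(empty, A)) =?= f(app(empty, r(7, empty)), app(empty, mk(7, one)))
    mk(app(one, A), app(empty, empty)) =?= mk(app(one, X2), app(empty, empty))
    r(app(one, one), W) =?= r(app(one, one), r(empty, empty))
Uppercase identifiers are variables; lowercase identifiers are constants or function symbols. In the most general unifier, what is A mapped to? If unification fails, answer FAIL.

mk(7, one)

Decompose f/2: Q =?= app(empty, r(7, empty)),  app(empty, A) =?= app(empty, mk(7, one)).
Bind Q := app(empty, r(7, empty)); no other remaining equation mentions Q.
Decompose app/2: empty =?= empty,  A =?= mk(7, one).
Delete trivial equation empty =?= empty.
Bind A := mk(7, one); substituting into the one remaining equation that mentions A gives: mk(app(one, mk(7, one)), app(empty, empty)) =?= mk(app(one, X2), app(empty, empty)).
Decompose mk/2: app(one, mk(7, one)) =?= app(one, X2),  app(empty, empty) =?= app(empty, empty).
Decompose app/2: one =?= one,  mk(7, one) =?= X2.
Delete trivial equation one =?= one.
Bind X2 := mk(7, one); no other remaining equation mentions X2.
Delete trivial equation app(empty, empty) =?= app(empty, empty).
Decompose r/2: app(one, one) =?= app(one, one),  W =?= r(empty, empty).
Delete trivial equation app(one, one) =?= app(one, one).
Bind W := r(empty, empty).
MGU = { Q := app(empty, r(7, empty)), A := mk(7, one), X2 := mk(7, one), W := r(empty, empty) }, so A := mk(7, one).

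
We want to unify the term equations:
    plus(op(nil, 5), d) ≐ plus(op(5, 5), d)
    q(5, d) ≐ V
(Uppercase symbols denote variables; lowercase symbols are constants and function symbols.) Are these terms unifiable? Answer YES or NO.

NO

Decompose plus/2: op(nil, 5) ≐ op(5, 5),  d ≐ d.
Decompose op/2: nil ≐ 5,  5 ≐ 5.
Clash: constants nil and 5 differ; no unifier exists.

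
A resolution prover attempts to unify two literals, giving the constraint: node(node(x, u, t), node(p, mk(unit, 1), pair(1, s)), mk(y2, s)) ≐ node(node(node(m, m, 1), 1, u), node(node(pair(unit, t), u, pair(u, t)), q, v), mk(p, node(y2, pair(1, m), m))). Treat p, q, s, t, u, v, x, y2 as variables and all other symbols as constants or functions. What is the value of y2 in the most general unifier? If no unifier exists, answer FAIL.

node(pair(unit, 1), 1, pair(1, 1))

Decompose node/3: node(x, u, t) ≐ node(node(m, m, 1), 1, u),  node(p, mk(unit, 1), pair(1, s)) ≐ node(node(pair(unit, t), u, pair(u, t)), q, v),  mk(y2, s) ≐ mk(p, node(y2, pair(1, m), m)).
Decompose node/3: x ≐ node(m, m, 1),  u ≐ 1,  t ≐ u.
Bind x := node(m, m, 1); no other remaining equation mentions x.
Bind u := 1; substituting into the 2 remaining equations that mention u gives: t ≐ 1,  node(p, mk(unit, 1), pair(1, s)) ≐ node(node(pair(unit, t), 1, pair(1, t)), q, v).
Bind t := 1; substituting into the one remaining equation that mentions t gives: node(p, mk(unit, 1), pair(1, s)) ≐ node(node(pair(unit, 1), 1, pair(1, 1)), q, v).
Decompose node/3: p ≐ node(pair(unit, 1), 1, pair(1, 1)),  mk(unit, 1) ≐ q,  pair(1, s) ≐ v.
Bind p := node(pair(unit, 1), 1, pair(1, 1)); substituting into the one remaining equation that mentions p gives: mk(y2, s) ≐ mk(node(pair(unit, 1), 1, pair(1, 1)), node(y2, pair(1, m), m)).
Bind q := mk(unit, 1); no other remaining equation mentions q.
Bind v := pair(1, s); no other remaining equation mentions v.
Decompose mk/2: y2 ≐ node(pair(unit, 1), 1, pair(1, 1)),  s ≐ node(y2, pair(1, m), m).
Bind y2 := node(pair(unit, 1), 1, pair(1, 1)); substituting into the remaining equation gives: s ≐ node(node(pair(unit, 1), 1, pair(1, 1)), pair(1, m), m).
Bind s := node(node(pair(unit, 1), 1, pair(1, 1)), pair(1, m), m). Substituting into the earlier binding gives v := pair(1, node(node(pair(unit, 1), 1, pair(1, 1)), pair(1, m), m)).
MGU = { x := node(m, m, 1), u := 1, t := 1, p := node(pair(unit, 1), 1, pair(1, 1)), q := mk(unit, 1), v := pair(1, node(node(pair(unit, 1), 1, pair(1, 1)), pair(1, m), m)), y2 := node(pair(unit, 1), 1, pair(1, 1)), s := node(node(pair(unit, 1), 1, pair(1, 1)), pair(1, m), m) }, so y2 := node(pair(unit, 1), 1, pair(1, 1)).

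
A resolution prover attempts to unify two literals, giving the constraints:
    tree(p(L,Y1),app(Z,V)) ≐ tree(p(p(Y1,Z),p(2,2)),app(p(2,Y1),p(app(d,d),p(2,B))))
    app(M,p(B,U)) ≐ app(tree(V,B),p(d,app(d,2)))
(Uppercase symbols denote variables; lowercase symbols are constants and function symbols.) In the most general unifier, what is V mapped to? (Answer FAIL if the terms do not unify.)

Decompose tree/2: p(L,Y1) ≐ p(p(Y1,Z),p(2,2)),  app(Z,V) ≐ app(p(2,Y1),p(app(d,d),p(2,B))).
Decompose p/2: L ≐ p(Y1,Z),  Y1 ≐ p(2,2).
Bind L := p(Y1,Z); no other remaining equation mentions L.
Bind Y1 := p(2,2); substituting into the one remaining equation that mentions Y1 gives: app(Z,V) ≐ app(p(2,p(2,2)),p(app(d,d),p(2,B))). Substituting into the earlier binding gives L := p(p(2,2),Z).
Decompose app/2: Z ≐ p(2,p(2,2)),  V ≐ p(app(d,d),p(2,B)).
Bind Z := p(2,p(2,2)); no other remaining equation mentions Z. Substituting into the earlier binding gives L := p(p(2,2),p(2,p(2,2))).
Bind V := p(app(d,d),p(2,B)); substituting into the remaining equation gives: app(M,p(B,U)) ≐ app(tree(p(app(d,d),p(2,B)),B),p(d,app(d,2))).
Decompose app/2: M ≐ tree(p(app(d,d),p(2,B)),B),  p(B,U) ≐ p(d,app(d,2)).
Bind M := tree(p(app(d,d),p(2,B)),B); no other remaining equation mentions M.
Decompose p/2: B ≐ d,  U ≐ app(d,2).
Bind B := d; no other remaining equation mentions B. Substituting into the earlier bindings gives V := p(app(d,d),p(2,d)), M := tree(p(app(d,d),p(2,d)),d).
Bind U := app(d,2).
MGU = { L := p(p(2,2),p(2,p(2,2))), Y1 := p(2,2), Z := p(2,p(2,2)), V := p(app(d,d),p(2,d)), M := tree(p(app(d,d),p(2,d)),d), B := d, U := app(d,2) }, so V := p(app(d,d),p(2,d)).

p(app(d,d),p(2,d))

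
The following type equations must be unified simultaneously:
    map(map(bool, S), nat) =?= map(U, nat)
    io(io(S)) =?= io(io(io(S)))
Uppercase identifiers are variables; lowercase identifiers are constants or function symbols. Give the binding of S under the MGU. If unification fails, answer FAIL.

FAIL

Decompose map/2: map(bool, S) =?= U,  nat =?= nat.
Bind U := map(bool, S); no other remaining equation mentions U.
Delete trivial equation nat =?= nat.
Decompose io/1: io(S) =?= io(io(S)).
Decompose io/1: S =?= io(S).
Occurs check fails: S occurs in io(S); the equation S =?= io(S) has no finite solution.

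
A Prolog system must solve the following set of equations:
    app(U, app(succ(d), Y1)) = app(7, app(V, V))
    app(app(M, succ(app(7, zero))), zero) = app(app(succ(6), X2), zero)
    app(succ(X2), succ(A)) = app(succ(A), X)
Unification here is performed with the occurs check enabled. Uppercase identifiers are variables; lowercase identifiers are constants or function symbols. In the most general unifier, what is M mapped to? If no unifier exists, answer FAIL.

Decompose app/2: U = 7,  app(succ(d), Y1) = app(V, V).
Bind U := 7; no other remaining equation mentions U.
Decompose app/2: succ(d) = V,  Y1 = V.
Bind V := succ(d); substituting into the one remaining equation that mentions V gives: Y1 = succ(d).
Bind Y1 := succ(d); no other remaining equation mentions Y1.
Decompose app/2: app(M, succ(app(7, zero))) = app(succ(6), X2),  zero = zero.
Decompose app/2: M = succ(6),  succ(app(7, zero)) = X2.
Bind M := succ(6); no other remaining equation mentions M.
Bind X2 := succ(app(7, zero)); substituting into the one remaining equation that mentions X2 gives: app(succ(succ(app(7, zero))), succ(A)) = app(succ(A), X).
Delete trivial equation zero = zero.
Decompose app/2: succ(succ(app(7, zero))) = succ(A),  succ(A) = X.
Decompose succ/1: succ(app(7, zero)) = A.
Bind A := succ(app(7, zero)); substituting into the remaining equation gives: succ(succ(app(7, zero))) = X.
Bind X := succ(succ(app(7, zero))).
MGU = { U -> 7, V -> succ(d), Y1 -> succ(d), M -> succ(6), X2 -> succ(app(7, zero)), A -> succ(app(7, zero)), X -> succ(succ(app(7, zero))) }, so M -> succ(6).

succ(6)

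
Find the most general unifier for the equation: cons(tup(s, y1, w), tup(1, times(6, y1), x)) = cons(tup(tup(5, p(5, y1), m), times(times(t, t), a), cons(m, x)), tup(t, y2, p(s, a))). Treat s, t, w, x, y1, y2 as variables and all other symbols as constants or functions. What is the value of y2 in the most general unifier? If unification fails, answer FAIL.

times(6, times(times(1, 1), a))

Decompose cons/2: tup(s, y1, w) = tup(tup(5, p(5, y1), m), times(times(t, t), a), cons(m, x)),  tup(1, times(6, y1), x) = tup(t, y2, p(s, a)).
Decompose tup/3: s = tup(5, p(5, y1), m),  y1 = times(times(t, t), a),  w = cons(m, x).
Bind s := tup(5, p(5, y1), m); substituting into the one remaining equation that mentions s gives: tup(1, times(6, y1), x) = tup(t, y2, p(tup(5, p(5, y1), m), a)).
Bind y1 := times(times(t, t), a); substituting into the one remaining equation that mentions y1 gives: tup(1, times(6, times(times(t, t), a)), x) = tup(t, y2, p(tup(5, p(5, times(times(t, t), a)), m), a)). Substituting into the earlier binding gives s := tup(5, p(5, times(times(t, t), a)), m).
Bind w := cons(m, x); no other remaining equation mentions w.
Decompose tup/3: 1 = t,  times(6, times(times(t, t), a)) = y2,  x = p(tup(5, p(5, times(times(t, t), a)), m), a).
Bind t := 1; substituting into the remaining equations gives: times(6, times(times(1, 1), a)) = y2,  x = p(tup(5, p(5, times(times(1, 1), a)), m), a). Substituting into the earlier bindings gives s := tup(5, p(5, times(times(1, 1), a)), m), y1 := times(times(1, 1), a).
Bind y2 := times(6, times(times(1, 1), a)); no other remaining equation mentions y2.
Bind x := p(tup(5, p(5, times(times(1, 1), a)), m), a). Substituting into the earlier binding gives w := cons(m, p(tup(5, p(5, times(times(1, 1), a)), m), a)).
MGU = { s -> tup(5, p(5, times(times(1, 1), a)), m), y1 -> times(times(1, 1), a), w -> cons(m, p(tup(5, p(5, times(times(1, 1), a)), m), a)), t -> 1, y2 -> times(6, times(times(1, 1), a)), x -> p(tup(5, p(5, times(times(1, 1), a)), m), a) }, so y2 -> times(6, times(times(1, 1), a)).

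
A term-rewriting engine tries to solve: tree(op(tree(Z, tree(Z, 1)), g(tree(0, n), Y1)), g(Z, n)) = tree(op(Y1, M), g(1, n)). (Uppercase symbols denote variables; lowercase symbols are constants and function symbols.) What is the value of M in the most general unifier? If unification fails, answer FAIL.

Decompose tree/2: op(tree(Z, tree(Z, 1)), g(tree(0, n), Y1)) = op(Y1, M),  g(Z, n) = g(1, n).
Decompose op/2: tree(Z, tree(Z, 1)) = Y1,  g(tree(0, n), Y1) = M.
Bind Y1 := tree(Z, tree(Z, 1)); substituting into the one remaining equation that mentions Y1 gives: g(tree(0, n), tree(Z, tree(Z, 1))) = M.
Bind M := g(tree(0, n), tree(Z, tree(Z, 1))); no other remaining equation mentions M.
Decompose g/2: Z = 1,  n = n.
Bind Z := 1; no other remaining equation mentions Z. Substituting into the earlier bindings gives Y1 := tree(1, tree(1, 1)), M := g(tree(0, n), tree(1, tree(1, 1))).
Delete trivial equation n = n.
MGU = { Y1 -> tree(1, tree(1, 1)), M -> g(tree(0, n), tree(1, tree(1, 1))), Z -> 1 }, so M -> g(tree(0, n), tree(1, tree(1, 1))).

g(tree(0, n), tree(1, tree(1, 1)))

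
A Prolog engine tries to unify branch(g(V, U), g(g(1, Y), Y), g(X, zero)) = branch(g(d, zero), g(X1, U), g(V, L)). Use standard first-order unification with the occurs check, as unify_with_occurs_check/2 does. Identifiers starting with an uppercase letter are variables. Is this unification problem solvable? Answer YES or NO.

Decompose branch/3: g(V, U) = g(d, zero),  g(g(1, Y), Y) = g(X1, U),  g(X, zero) = g(V, L).
Decompose g/2: V = d,  U = zero.
Bind V := d; substituting into the one remaining equation that mentions V gives: g(X, zero) = g(d, L).
Bind U := zero; substituting into the one remaining equation that mentions U gives: g(g(1, Y), Y) = g(X1, zero).
Decompose g/2: g(1, Y) = X1,  Y = zero.
Bind X1 := g(1, Y); no other remaining equation mentions X1.
Bind Y := zero; no other remaining equation mentions Y. Substituting into the earlier binding gives X1 := g(1, zero).
Decompose g/2: X = d,  zero = L.
Bind X := d; no other remaining equation mentions X.
Bind L := zero.
No equations remain and no clash or occurs-check failure arose, so a unifier exists.

YES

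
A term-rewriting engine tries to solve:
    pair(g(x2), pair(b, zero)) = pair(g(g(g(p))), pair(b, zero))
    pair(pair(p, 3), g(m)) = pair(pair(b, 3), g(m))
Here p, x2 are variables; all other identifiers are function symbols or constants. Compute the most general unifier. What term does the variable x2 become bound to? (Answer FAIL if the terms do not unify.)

g(g(b))

Decompose pair/2: g(x2) = g(g(g(p))),  pair(b, zero) = pair(b, zero).
Decompose g/1: x2 = g(g(p)).
Bind x2 := g(g(p)); no other remaining equation mentions x2.
Delete trivial equation pair(b, zero) = pair(b, zero).
Decompose pair/2: pair(p, 3) = pair(b, 3),  g(m) = g(m).
Decompose pair/2: p = b,  3 = 3.
Bind p := b; no other remaining equation mentions p. Substituting into the earlier binding gives x2 := g(g(b)).
Delete trivial equation 3 = 3.
Delete trivial equation g(m) = g(m).
MGU = { x2 ↦ g(g(b)), p ↦ b }, so x2 ↦ g(g(b)).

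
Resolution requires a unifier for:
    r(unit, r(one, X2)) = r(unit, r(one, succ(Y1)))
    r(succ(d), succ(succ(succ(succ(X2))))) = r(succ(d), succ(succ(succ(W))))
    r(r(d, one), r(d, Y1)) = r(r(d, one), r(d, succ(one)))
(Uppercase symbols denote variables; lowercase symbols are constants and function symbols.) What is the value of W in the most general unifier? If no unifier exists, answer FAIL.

succ(succ(succ(one)))

Decompose r/2: unit = unit,  r(one, X2) = r(one, succ(Y1)).
Delete trivial equation unit = unit.
Decompose r/2: one = one,  X2 = succ(Y1).
Delete trivial equation one = one.
Bind X2 := succ(Y1); substituting into the one remaining equation that mentions X2 gives: r(succ(d), succ(succ(succ(succ(succ(Y1)))))) = r(succ(d), succ(succ(succ(W)))).
Decompose r/2: succ(d) = succ(d),  succ(succ(succ(succ(succ(Y1))))) = succ(succ(succ(W))).
Delete trivial equation succ(d) = succ(d).
Decompose succ/1: succ(succ(succ(succ(Y1)))) = succ(succ(W)).
Decompose succ/1: succ(succ(succ(Y1))) = succ(W).
Decompose succ/1: succ(succ(Y1)) = W.
Bind W := succ(succ(Y1)); no other remaining equation mentions W.
Decompose r/2: r(d, one) = r(d, one),  r(d, Y1) = r(d, succ(one)).
Delete trivial equation r(d, one) = r(d, one).
Decompose r/2: d = d,  Y1 = succ(one).
Delete trivial equation d = d.
Bind Y1 := succ(one). Substituting into the earlier bindings gives X2 := succ(succ(one)), W := succ(succ(succ(one))).
MGU = { X2 := succ(succ(one)), W := succ(succ(succ(one))), Y1 := succ(one) }, so W := succ(succ(succ(one))).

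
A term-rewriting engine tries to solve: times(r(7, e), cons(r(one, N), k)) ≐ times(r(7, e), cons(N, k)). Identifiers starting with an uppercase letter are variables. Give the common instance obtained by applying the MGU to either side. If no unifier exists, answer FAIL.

FAIL

Decompose times/2: r(7, e) ≐ r(7, e),  cons(r(one, N), k) ≐ cons(N, k).
Delete trivial equation r(7, e) ≐ r(7, e).
Decompose cons/2: r(one, N) ≐ N,  k ≐ k.
Occurs check fails: N occurs in r(one, N); the equation N ≐ r(one, N) has no finite solution.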